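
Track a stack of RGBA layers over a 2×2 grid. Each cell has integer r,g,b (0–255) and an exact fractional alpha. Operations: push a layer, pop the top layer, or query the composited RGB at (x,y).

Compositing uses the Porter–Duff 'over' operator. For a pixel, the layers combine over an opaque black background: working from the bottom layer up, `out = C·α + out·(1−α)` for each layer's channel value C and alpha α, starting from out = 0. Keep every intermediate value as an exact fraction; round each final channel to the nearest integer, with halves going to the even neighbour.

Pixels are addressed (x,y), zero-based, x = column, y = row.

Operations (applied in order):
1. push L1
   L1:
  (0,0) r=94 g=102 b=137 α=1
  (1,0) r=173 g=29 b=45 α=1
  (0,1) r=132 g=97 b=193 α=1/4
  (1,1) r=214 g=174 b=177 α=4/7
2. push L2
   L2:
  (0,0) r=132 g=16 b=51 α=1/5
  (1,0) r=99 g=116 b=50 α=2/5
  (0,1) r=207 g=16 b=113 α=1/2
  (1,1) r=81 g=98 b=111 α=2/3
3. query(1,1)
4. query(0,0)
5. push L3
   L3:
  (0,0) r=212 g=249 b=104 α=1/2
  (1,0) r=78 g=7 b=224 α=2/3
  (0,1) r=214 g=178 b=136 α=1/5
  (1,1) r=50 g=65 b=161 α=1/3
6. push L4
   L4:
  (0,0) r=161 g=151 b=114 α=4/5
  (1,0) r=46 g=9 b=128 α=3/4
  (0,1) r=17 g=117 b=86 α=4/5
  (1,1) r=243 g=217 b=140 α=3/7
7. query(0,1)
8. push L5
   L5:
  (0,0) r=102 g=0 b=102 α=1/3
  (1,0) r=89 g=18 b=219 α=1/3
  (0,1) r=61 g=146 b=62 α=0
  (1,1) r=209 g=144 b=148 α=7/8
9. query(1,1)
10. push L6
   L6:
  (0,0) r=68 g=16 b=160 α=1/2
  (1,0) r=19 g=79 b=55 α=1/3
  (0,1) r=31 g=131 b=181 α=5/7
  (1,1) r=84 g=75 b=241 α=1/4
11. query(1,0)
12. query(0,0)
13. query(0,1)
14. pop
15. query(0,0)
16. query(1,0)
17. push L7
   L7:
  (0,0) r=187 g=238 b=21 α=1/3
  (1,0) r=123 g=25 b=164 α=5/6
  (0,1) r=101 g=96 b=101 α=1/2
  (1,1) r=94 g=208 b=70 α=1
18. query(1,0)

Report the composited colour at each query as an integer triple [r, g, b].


(1,1) stack=L1,L2; from [0,0,0]:
+L1 (α=4/7) → [856/7, 696/7, 708/7]
+L2 (α=2/3) → [1990/21, 2068/21, 754/7]
→ [95, 98, 108]

(0,0) stack=L1,L2; from [0,0,0]:
after L1 α=1: [94, 102, 137]
after L2 α=1/5: [508/5, 424/5, 599/5]
= [102, 85, 120]

query (0,1) [L1,L2,L3,L4] — begin 0,0,0
L1 α=1/4: [33, 97/4, 193/4]
L2 α=1/2: [120, 161/8, 645/8]
L3 α=1/5: [694/5, 517/10, 917/10]
L4 α=4/5: [1034/25, 5197/50, 4357/50]
→ [41, 104, 87]

query (1,1) [L1,L2,L3,L4,L5] — begin 0,0,0
L1 α=4/7: [856/7, 696/7, 708/7]
L2 α=2/3: [1990/21, 2068/21, 754/7]
L3 α=1/3: [5030/63, 5501/63, 2635/21]
L4 α=3/7: [66047/441, 63017/441, 19360/147]
L5 α=7/8: [355615/1764, 507545/3528, 42913/294]
= [202, 144, 146]

query (1,0) [L1,L2,L3,L4,L5,L6] — begin 0,0,0
+L1 (α=1) → [173, 29, 45]
+L2 (α=2/5) → [717/5, 319/5, 47]
+L3 (α=2/3) → [499/5, 389/15, 165]
+L4 (α=3/4) → [1189/20, 397/30, 549/4]
+L5 (α=1/3) → [693/10, 667/45, 329/2]
+L6 (α=1/3) → [788/15, 4889/135, 128]
= [53, 36, 128]

(0,0) stack=L1,L2,L3,L4,L5,L6; from [0,0,0]:
+L1 (α=1) → [94, 102, 137]
+L2 (α=1/5) → [508/5, 424/5, 599/5]
+L3 (α=1/2) → [784/5, 1669/10, 1119/10]
+L4 (α=4/5) → [4004/25, 7709/50, 5679/50]
+L5 (α=1/3) → [10558/75, 7709/75, 2743/25]
+L6 (α=1/2) → [7829/75, 8909/150, 6743/50]
rounded: [104, 59, 135]

(0,1) stack=L1,L2,L3,L4,L5,L6; from [0,0,0]:
+L1 (α=1/4) → [33, 97/4, 193/4]
+L2 (α=1/2) → [120, 161/8, 645/8]
+L3 (α=1/5) → [694/5, 517/10, 917/10]
+L4 (α=4/5) → [1034/25, 5197/50, 4357/50]
+L5 (α=0) → [1034/25, 5197/50, 4357/50]
+L6 (α=5/7) → [849/25, 21572/175, 26982/175]
→ [34, 123, 154]

query (0,0) [L1,L2,L3,L4,L5] — begin 0,0,0
L1 α=1: [94, 102, 137]
L2 α=1/5: [508/5, 424/5, 599/5]
L3 α=1/2: [784/5, 1669/10, 1119/10]
L4 α=4/5: [4004/25, 7709/50, 5679/50]
L5 α=1/3: [10558/75, 7709/75, 2743/25]
→ [141, 103, 110]

at x=1,y=0 over L1,L2,L3,L4,L5:
+L1 (α=1) → [173, 29, 45]
+L2 (α=2/5) → [717/5, 319/5, 47]
+L3 (α=2/3) → [499/5, 389/15, 165]
+L4 (α=3/4) → [1189/20, 397/30, 549/4]
+L5 (α=1/3) → [693/10, 667/45, 329/2]
= [69, 15, 164]

(1,0) stack=L1,L2,L3,L4,L5,L7; from [0,0,0]:
+L1 (α=1) → [173, 29, 45]
+L2 (α=2/5) → [717/5, 319/5, 47]
+L3 (α=2/3) → [499/5, 389/15, 165]
+L4 (α=3/4) → [1189/20, 397/30, 549/4]
+L5 (α=1/3) → [693/10, 667/45, 329/2]
+L7 (α=5/6) → [2281/20, 3146/135, 1969/12]
rounded: [114, 23, 164]


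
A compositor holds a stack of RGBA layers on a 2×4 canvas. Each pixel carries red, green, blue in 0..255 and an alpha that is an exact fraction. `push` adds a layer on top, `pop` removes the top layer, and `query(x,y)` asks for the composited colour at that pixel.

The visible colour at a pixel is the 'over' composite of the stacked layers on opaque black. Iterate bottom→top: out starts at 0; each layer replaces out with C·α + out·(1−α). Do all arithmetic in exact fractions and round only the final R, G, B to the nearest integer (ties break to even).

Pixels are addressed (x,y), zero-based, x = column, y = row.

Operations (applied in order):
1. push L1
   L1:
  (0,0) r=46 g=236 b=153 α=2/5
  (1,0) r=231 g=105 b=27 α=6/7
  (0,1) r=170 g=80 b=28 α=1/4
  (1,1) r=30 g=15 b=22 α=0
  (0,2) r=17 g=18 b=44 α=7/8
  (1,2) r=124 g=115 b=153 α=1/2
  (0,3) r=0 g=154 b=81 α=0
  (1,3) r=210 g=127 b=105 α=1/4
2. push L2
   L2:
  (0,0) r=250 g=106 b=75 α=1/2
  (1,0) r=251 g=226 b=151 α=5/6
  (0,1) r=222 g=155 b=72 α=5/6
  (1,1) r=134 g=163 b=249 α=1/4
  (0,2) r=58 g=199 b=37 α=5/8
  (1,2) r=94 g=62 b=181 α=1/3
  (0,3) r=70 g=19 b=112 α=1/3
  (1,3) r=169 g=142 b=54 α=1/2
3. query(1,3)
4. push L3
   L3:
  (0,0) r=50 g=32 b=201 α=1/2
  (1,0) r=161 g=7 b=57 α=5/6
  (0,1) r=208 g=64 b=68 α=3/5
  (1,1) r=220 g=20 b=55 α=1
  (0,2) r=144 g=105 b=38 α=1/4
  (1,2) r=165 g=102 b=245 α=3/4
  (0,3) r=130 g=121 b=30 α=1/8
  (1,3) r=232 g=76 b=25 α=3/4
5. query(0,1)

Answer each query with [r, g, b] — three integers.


at x=1,y=3 over L1,L2:
+L1 (α=1/4) → [105/2, 127/4, 105/4]
+L2 (α=1/2) → [443/4, 695/8, 321/8]
rounded: [111, 87, 40]

at x=0,y=1 over L1,L2,L3:
L1 α=1/4: [85/2, 20, 7]
L2 α=5/6: [2305/12, 265/2, 367/6]
L3 α=3/5: [6049/30, 457/5, 979/15]
= [202, 91, 65]


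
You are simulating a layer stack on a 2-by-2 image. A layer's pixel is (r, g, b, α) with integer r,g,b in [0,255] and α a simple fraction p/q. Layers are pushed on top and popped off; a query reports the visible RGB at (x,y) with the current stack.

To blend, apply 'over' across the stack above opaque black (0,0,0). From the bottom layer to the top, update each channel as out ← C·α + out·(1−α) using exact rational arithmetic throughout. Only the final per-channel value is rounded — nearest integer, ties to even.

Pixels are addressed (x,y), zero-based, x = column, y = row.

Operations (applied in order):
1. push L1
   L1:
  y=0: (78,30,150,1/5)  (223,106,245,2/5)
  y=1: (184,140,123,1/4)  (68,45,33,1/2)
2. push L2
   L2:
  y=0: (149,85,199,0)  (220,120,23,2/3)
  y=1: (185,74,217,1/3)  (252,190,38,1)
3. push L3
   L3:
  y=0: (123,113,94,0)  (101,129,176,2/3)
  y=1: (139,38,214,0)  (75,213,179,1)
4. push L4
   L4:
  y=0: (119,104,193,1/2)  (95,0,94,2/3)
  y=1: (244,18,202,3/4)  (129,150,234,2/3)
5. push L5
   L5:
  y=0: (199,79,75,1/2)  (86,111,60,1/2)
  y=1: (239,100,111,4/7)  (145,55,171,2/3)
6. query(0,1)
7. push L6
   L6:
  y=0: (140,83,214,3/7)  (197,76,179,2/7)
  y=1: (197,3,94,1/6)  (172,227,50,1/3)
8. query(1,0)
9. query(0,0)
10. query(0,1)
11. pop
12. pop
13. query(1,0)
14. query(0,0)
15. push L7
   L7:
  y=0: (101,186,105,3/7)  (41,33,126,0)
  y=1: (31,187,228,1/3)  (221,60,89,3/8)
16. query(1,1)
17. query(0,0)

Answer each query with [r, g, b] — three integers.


at x=0,y=1 over L1,L2,L3,L4,L5:
L1 α=1/4: [46, 35, 123/4]
L2 α=1/3: [277/3, 48, 557/6]
L3 α=0: [277/3, 48, 557/6]
L4 α=3/4: [2473/12, 51/2, 4193/24]
L5 α=4/7: [6297/28, 953/14, 7745/56]
rounded: [225, 68, 138]

at x=1,y=0 over L1,L2,L3,L4,L5,L6:
after L1 α=2/5: [446/5, 212/5, 98]
after L2 α=2/3: [882/5, 1412/15, 48]
after L3 α=2/3: [1892/15, 5282/45, 400/3]
after L4 α=2/3: [4742/45, 5282/135, 964/9]
after L5 α=1/2: [4306/45, 20267/270, 752/9]
after L6 α=2/7: [7852/63, 28475/378, 6982/63]
→ [125, 75, 111]

at x=0,y=0 over L1,L2,L3,L4,L5,L6:
+L1 (α=1/5) → [78/5, 6, 30]
+L2 (α=0) → [78/5, 6, 30]
+L3 (α=0) → [78/5, 6, 30]
+L4 (α=1/2) → [673/10, 55, 223/2]
+L5 (α=1/2) → [2663/20, 67, 373/4]
+L6 (α=3/7) → [4763/35, 517/7, 145]
→ [136, 74, 145]

query (0,1) [L1,L2,L3,L4,L5,L6] — begin 0,0,0
+L1 (α=1/4) → [46, 35, 123/4]
+L2 (α=1/3) → [277/3, 48, 557/6]
+L3 (α=0) → [277/3, 48, 557/6]
+L4 (α=3/4) → [2473/12, 51/2, 4193/24]
+L5 (α=4/7) → [6297/28, 953/14, 7745/56]
+L6 (α=1/6) → [37001/168, 4807/84, 14663/112]
→ [220, 57, 131]

(1,0) stack=L1,L2,L3,L4; from [0,0,0]:
+L1 (α=2/5) → [446/5, 212/5, 98]
+L2 (α=2/3) → [882/5, 1412/15, 48]
+L3 (α=2/3) → [1892/15, 5282/45, 400/3]
+L4 (α=2/3) → [4742/45, 5282/135, 964/9]
→ [105, 39, 107]

query (0,0) [L1,L2,L3,L4] — begin 0,0,0
+L1 (α=1/5) → [78/5, 6, 30]
+L2 (α=0) → [78/5, 6, 30]
+L3 (α=0) → [78/5, 6, 30]
+L4 (α=1/2) → [673/10, 55, 223/2]
= [67, 55, 112]

(1,1) stack=L1,L2,L3,L4,L7; from [0,0,0]:
after L1 α=1/2: [34, 45/2, 33/2]
after L2 α=1: [252, 190, 38]
after L3 α=1: [75, 213, 179]
after L4 α=2/3: [111, 171, 647/3]
after L7 α=3/8: [609/4, 1035/8, 1009/6]
→ [152, 129, 168]

at x=0,y=0 over L1,L2,L3,L4,L7:
after L1 α=1/5: [78/5, 6, 30]
after L2 α=0: [78/5, 6, 30]
after L3 α=0: [78/5, 6, 30]
after L4 α=1/2: [673/10, 55, 223/2]
after L7 α=3/7: [2861/35, 778/7, 761/7]
→ [82, 111, 109]


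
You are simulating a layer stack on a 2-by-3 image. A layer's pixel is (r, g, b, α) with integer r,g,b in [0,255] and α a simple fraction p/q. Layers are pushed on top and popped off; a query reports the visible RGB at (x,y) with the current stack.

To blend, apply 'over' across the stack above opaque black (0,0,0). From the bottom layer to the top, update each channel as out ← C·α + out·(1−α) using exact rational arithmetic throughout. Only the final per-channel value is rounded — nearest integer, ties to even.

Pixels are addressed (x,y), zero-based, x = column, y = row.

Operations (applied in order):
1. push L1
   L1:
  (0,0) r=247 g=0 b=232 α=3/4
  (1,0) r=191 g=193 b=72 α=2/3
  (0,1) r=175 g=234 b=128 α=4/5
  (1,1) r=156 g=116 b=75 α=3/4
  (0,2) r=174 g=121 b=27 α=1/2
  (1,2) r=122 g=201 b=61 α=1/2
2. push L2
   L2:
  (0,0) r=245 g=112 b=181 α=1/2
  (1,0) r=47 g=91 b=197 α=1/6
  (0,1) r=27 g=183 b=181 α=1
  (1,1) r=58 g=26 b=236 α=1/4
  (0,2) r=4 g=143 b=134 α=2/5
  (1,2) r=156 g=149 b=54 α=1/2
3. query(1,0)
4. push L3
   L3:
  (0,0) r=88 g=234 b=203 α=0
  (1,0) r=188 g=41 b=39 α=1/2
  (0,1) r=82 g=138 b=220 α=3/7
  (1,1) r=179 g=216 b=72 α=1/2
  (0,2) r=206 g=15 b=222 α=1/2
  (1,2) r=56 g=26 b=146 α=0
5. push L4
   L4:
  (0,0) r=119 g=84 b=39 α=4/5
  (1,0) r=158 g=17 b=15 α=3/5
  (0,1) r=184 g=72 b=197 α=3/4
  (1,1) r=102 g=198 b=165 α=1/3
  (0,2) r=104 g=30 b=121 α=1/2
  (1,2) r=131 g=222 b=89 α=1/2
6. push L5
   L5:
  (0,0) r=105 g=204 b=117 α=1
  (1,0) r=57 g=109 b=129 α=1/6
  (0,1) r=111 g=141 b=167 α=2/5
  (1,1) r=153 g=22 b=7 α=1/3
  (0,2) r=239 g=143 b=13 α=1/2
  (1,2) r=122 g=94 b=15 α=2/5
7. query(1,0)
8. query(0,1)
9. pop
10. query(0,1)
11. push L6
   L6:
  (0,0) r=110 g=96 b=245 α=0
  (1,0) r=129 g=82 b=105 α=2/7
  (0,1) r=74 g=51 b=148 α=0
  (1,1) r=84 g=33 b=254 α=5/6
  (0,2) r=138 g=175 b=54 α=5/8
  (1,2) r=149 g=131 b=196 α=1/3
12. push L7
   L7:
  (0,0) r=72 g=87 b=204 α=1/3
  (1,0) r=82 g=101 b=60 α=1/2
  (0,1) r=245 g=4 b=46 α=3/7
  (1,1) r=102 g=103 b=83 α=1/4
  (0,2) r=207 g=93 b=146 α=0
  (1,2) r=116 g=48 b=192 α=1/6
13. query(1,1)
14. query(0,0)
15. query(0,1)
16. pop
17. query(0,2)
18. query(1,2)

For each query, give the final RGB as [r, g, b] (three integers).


at x=1,y=0 over L1,L2:
L1 α=2/3: [382/3, 386/3, 48]
L2 α=1/6: [2051/18, 2203/18, 437/6]
= [114, 122, 73]

query (1,0) [L1,L2,L3,L4,L5] — begin 0,0,0
L1 α=2/3: [382/3, 386/3, 48]
L2 α=1/6: [2051/18, 2203/18, 437/6]
L3 α=1/2: [5435/36, 2941/36, 671/12]
L4 α=3/5: [13967/90, 3859/90, 941/30]
L5 α=1/6: [14993/108, 5821/108, 1715/36]
rounded: [139, 54, 48]

at x=0,y=1 over L1,L2,L3,L4,L5:
+L1 (α=4/5) → [140, 936/5, 512/5]
+L2 (α=1) → [27, 183, 181]
+L3 (α=3/7) → [354/7, 1146/7, 1384/7]
+L4 (α=3/4) → [2109/14, 1329/14, 5521/28]
+L5 (α=2/5) → [1887/14, 1587/14, 5183/28]
rounded: [135, 113, 185]

at x=0,y=1 over L1,L2,L3,L4:
L1 α=4/5: [140, 936/5, 512/5]
L2 α=1: [27, 183, 181]
L3 α=3/7: [354/7, 1146/7, 1384/7]
L4 α=3/4: [2109/14, 1329/14, 5521/28]
= [151, 95, 197]

query (1,1) [L1,L2,L3,L4,L6,L7] — begin 0,0,0
after L1 α=3/4: [117, 87, 225/4]
after L2 α=1/4: [409/4, 287/4, 1619/16]
after L3 α=1/2: [1125/8, 1151/8, 2771/32]
after L4 α=1/3: [511/4, 1943/12, 5411/48]
after L6 α=5/6: [2191/24, 3923/72, 66371/288]
after L7 α=1/4: [3007/32, 6395/96, 74339/384]
= [94, 67, 194]

query (0,0) [L1,L2,L3,L4,L6,L7] — begin 0,0,0
+L1 (α=3/4) → [741/4, 0, 174]
+L2 (α=1/2) → [1721/8, 56, 355/2]
+L3 (α=0) → [1721/8, 56, 355/2]
+L4 (α=4/5) → [5529/40, 392/5, 667/10]
+L6 (α=0) → [5529/40, 392/5, 667/10]
+L7 (α=1/3) → [2323/20, 1219/15, 1687/15]
= [116, 81, 112]

(0,1) stack=L1,L2,L3,L4,L6,L7; from [0,0,0]:
L1 α=4/5: [140, 936/5, 512/5]
L2 α=1: [27, 183, 181]
L3 α=3/7: [354/7, 1146/7, 1384/7]
L4 α=3/4: [2109/14, 1329/14, 5521/28]
L6 α=0: [2109/14, 1329/14, 5521/28]
L7 α=3/7: [9363/49, 2742/49, 6487/49]
= [191, 56, 132]

at x=0,y=2 over L1,L2,L3,L4,L6:
L1 α=1/2: [87, 121/2, 27/2]
L2 α=2/5: [269/5, 187/2, 617/10]
L3 α=1/2: [1299/10, 217/4, 2837/20]
L4 α=1/2: [2339/20, 337/8, 5257/40]
L6 α=5/8: [20817/160, 8011/64, 26571/320]
rounded: [130, 125, 83]

(1,2) stack=L1,L2,L3,L4,L6; from [0,0,0]:
after L1 α=1/2: [61, 201/2, 61/2]
after L2 α=1/2: [217/2, 499/4, 169/4]
after L3 α=0: [217/2, 499/4, 169/4]
after L4 α=1/2: [479/4, 1387/8, 525/8]
after L6 α=1/3: [259/2, 637/4, 1309/12]
rounded: [130, 159, 109]


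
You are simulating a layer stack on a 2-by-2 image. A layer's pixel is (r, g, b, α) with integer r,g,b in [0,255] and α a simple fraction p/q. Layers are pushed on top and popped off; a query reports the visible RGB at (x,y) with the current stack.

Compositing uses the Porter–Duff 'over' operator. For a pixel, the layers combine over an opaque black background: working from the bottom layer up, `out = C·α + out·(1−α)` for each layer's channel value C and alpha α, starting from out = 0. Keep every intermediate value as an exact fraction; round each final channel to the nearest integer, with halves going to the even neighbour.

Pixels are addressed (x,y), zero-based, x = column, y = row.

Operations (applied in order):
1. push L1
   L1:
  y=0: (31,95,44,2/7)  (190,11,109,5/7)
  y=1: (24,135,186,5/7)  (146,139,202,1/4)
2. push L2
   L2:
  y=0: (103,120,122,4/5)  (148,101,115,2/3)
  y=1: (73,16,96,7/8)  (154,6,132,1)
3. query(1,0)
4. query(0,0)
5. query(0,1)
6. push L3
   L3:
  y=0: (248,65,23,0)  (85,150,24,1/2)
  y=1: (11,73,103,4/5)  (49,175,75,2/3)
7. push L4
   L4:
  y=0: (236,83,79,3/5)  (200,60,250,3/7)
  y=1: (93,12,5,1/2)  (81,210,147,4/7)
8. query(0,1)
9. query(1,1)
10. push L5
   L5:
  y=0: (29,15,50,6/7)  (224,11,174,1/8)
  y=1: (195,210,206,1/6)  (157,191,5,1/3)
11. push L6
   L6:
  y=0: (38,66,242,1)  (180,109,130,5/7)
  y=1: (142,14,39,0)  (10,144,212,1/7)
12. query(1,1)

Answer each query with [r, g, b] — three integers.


at x=1,y=0 over L1,L2:
after L1 α=5/7: [950/7, 55/7, 545/7]
after L2 α=2/3: [3022/21, 1469/21, 2155/21]
= [144, 70, 103]

query (0,0) [L1,L2] — begin 0,0,0
L1 α=2/7: [62/7, 190/7, 88/7]
L2 α=4/5: [2946/35, 710/7, 3504/35]
= [84, 101, 100]

(0,1) stack=L1,L2; from [0,0,0]:
L1 α=5/7: [120/7, 675/7, 930/7]
L2 α=7/8: [3697/56, 1459/56, 2817/28]
= [66, 26, 101]

at x=0,y=1 over L1,L2,L3,L4:
after L1 α=5/7: [120/7, 675/7, 930/7]
after L2 α=7/8: [3697/56, 1459/56, 2817/28]
after L3 α=4/5: [6161/280, 17811/280, 14353/140]
after L4 α=1/2: [32201/560, 21171/560, 15053/280]
= [58, 38, 54]

(1,1) stack=L1,L2,L3,L4; from [0,0,0]:
L1 α=1/4: [73/2, 139/4, 101/2]
L2 α=1: [154, 6, 132]
L3 α=2/3: [84, 356/3, 94]
L4 α=4/7: [576/7, 1196/7, 870/7]
rounded: [82, 171, 124]

at x=1,y=1 over L1,L2,L3,L4,L5,L6:
+L1 (α=1/4) → [73/2, 139/4, 101/2]
+L2 (α=1) → [154, 6, 132]
+L3 (α=2/3) → [84, 356/3, 94]
+L4 (α=4/7) → [576/7, 1196/7, 870/7]
+L5 (α=1/3) → [2251/21, 1243/7, 1775/21]
+L6 (α=1/7) → [4572/49, 8466/49, 5034/49]
rounded: [93, 173, 103]


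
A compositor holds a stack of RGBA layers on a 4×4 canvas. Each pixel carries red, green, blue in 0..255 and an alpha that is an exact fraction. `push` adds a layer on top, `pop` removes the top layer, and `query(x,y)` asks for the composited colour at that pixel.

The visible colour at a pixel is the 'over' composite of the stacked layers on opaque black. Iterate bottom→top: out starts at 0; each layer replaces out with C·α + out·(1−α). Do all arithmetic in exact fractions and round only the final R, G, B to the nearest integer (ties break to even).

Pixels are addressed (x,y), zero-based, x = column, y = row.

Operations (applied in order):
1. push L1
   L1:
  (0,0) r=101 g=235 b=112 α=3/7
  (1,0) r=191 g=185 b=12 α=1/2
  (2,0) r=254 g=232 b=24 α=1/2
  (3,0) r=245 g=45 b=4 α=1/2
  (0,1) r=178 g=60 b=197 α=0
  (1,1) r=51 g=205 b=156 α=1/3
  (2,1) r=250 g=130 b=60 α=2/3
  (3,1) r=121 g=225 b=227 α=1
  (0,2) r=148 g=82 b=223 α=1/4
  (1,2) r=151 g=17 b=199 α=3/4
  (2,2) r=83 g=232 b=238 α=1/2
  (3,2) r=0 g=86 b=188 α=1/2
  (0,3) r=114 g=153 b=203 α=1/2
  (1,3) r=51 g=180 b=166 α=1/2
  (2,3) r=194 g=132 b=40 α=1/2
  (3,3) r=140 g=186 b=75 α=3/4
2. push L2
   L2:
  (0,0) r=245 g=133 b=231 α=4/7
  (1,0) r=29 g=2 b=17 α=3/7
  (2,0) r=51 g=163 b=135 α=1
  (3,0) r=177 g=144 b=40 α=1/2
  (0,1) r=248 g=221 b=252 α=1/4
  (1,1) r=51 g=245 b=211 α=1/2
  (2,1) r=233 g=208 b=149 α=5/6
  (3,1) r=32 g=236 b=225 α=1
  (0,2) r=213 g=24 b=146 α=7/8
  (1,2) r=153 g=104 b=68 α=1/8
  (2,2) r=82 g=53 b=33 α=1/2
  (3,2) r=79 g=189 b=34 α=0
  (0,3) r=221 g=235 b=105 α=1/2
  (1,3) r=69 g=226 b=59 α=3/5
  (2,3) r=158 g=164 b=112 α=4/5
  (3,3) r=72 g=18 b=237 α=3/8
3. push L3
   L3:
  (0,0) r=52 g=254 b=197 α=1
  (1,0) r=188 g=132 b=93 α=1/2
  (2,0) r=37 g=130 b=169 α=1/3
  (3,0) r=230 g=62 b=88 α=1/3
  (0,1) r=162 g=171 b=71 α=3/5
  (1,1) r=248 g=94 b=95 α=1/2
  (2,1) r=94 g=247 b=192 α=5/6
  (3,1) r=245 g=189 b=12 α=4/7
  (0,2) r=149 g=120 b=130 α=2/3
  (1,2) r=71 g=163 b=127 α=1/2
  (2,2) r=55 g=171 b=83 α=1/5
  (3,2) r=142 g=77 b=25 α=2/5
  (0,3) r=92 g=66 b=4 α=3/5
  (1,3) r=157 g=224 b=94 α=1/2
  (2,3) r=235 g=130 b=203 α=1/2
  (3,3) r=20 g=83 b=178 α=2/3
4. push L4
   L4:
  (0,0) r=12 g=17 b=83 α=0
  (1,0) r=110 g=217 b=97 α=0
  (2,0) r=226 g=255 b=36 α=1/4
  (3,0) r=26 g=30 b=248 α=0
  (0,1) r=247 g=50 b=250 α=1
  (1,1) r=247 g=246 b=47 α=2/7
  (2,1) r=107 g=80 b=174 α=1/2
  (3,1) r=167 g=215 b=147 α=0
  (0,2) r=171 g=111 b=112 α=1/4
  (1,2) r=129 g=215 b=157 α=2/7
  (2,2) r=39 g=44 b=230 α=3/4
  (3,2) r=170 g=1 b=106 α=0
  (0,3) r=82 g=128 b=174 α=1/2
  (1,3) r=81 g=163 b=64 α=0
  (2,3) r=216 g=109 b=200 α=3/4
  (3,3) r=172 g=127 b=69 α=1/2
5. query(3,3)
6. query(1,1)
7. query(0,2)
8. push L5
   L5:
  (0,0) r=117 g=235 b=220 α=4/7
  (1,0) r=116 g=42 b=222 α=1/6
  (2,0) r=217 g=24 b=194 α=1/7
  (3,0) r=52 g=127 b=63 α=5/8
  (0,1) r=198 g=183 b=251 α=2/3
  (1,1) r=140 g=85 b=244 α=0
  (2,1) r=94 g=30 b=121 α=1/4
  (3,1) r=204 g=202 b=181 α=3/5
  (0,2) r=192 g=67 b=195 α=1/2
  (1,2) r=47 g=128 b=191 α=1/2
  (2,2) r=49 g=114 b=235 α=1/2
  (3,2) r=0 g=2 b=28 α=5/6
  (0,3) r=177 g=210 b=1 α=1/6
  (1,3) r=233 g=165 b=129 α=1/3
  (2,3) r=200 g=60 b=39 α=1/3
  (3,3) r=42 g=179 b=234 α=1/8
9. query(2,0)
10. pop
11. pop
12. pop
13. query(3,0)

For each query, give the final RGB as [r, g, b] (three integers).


query (3,3) [L1,L2,L3,L4] — begin 0,0,0
after L1 α=3/4: [105, 279/2, 225/4]
after L2 α=3/8: [741/8, 1503/16, 3969/32]
after L3 α=2/3: [1061/24, 4159/48, 15361/96]
after L4 α=1/2: [5189/48, 10255/96, 21985/192]
→ [108, 107, 115]

(1,1) stack=L1,L2,L3,L4; from [0,0,0]:
after L1 α=1/3: [17, 205/3, 52]
after L2 α=1/2: [34, 470/3, 263/2]
after L3 α=1/2: [141, 376/3, 453/4]
after L4 α=2/7: [1199/7, 3356/21, 2641/28]
rounded: [171, 160, 94]

at x=0,y=2 over L1,L2,L3,L4:
+L1 (α=1/4) → [37, 41/2, 223/4]
+L2 (α=7/8) → [191, 377/16, 4311/32]
+L3 (α=2/3) → [163, 4217/48, 12631/96]
+L4 (α=1/4) → [165, 5993/64, 16215/128]
rounded: [165, 94, 127]

query (2,0) [L1,L2,L3,L4,L5] — begin 0,0,0
after L1 α=1/2: [127, 116, 12]
after L2 α=1: [51, 163, 135]
after L3 α=1/3: [139/3, 152, 439/3]
after L4 α=1/4: [365/4, 711/4, 475/4]
after L5 α=1/7: [1529/14, 2181/14, 259/2]
= [109, 156, 130]

at x=3,y=0 over L1,L2:
L1 α=1/2: [245/2, 45/2, 2]
L2 α=1/2: [599/4, 333/4, 21]
= [150, 83, 21]


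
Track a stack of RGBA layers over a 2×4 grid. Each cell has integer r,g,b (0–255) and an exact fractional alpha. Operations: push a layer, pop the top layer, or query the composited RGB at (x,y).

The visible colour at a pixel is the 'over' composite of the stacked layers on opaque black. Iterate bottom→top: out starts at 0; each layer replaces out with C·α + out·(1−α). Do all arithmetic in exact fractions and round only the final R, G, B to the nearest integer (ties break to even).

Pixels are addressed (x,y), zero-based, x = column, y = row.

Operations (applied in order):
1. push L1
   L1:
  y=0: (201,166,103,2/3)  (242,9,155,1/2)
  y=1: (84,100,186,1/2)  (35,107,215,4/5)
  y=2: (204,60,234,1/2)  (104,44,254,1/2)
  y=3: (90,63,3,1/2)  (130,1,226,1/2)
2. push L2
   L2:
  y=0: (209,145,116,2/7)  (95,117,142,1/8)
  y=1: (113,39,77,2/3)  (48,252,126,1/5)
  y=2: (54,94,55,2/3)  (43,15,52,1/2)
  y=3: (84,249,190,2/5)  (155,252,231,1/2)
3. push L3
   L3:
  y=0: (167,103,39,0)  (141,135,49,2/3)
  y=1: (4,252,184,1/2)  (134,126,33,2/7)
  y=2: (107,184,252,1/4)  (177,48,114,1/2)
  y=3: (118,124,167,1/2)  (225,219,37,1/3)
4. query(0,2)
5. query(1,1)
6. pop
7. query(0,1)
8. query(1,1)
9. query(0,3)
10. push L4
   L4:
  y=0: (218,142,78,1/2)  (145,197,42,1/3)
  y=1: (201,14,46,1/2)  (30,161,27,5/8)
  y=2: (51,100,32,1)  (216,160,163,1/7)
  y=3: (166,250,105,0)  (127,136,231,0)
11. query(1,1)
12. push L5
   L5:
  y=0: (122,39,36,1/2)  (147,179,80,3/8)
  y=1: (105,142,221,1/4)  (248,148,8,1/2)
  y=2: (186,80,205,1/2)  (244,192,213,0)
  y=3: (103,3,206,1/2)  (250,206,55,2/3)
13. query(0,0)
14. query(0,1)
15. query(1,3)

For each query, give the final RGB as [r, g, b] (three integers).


query (0,2) [L1,L2,L3] — begin 0,0,0
after L1 α=1/2: [102, 30, 117]
after L2 α=2/3: [70, 218/3, 227/3]
after L3 α=1/4: [317/4, 201/2, 479/4]
= [79, 100, 120]

at x=1,y=1 over L1,L2,L3:
after L1 α=4/5: [28, 428/5, 172]
after L2 α=1/5: [32, 2972/25, 814/5]
after L3 α=2/7: [428/7, 4232/35, 880/7]
→ [61, 121, 126]

(0,1) stack=L1,L2; from [0,0,0]:
L1 α=1/2: [42, 50, 93]
L2 α=2/3: [268/3, 128/3, 247/3]
= [89, 43, 82]

(1,1) stack=L1,L2; from [0,0,0]:
L1 α=4/5: [28, 428/5, 172]
L2 α=1/5: [32, 2972/25, 814/5]
= [32, 119, 163]

at x=0,y=3 over L1,L2:
after L1 α=1/2: [45, 63/2, 3/2]
after L2 α=2/5: [303/5, 237/2, 769/10]
rounded: [61, 118, 77]

at x=1,y=1 over L1,L2,L4:
+L1 (α=4/5) → [28, 428/5, 172]
+L2 (α=1/5) → [32, 2972/25, 814/5]
+L4 (α=5/8) → [123/4, 29041/200, 3117/40]
= [31, 145, 78]

query (0,0) [L1,L2,L4,L5] — begin 0,0,0
after L1 α=2/3: [134, 332/3, 206/3]
after L2 α=2/7: [1088/7, 2530/21, 1726/21]
after L4 α=1/2: [1307/7, 2756/21, 1682/21]
after L5 α=1/2: [2161/14, 3575/42, 1219/21]
→ [154, 85, 58]

query (0,1) [L1,L2,L4,L5] — begin 0,0,0
+L1 (α=1/2) → [42, 50, 93]
+L2 (α=2/3) → [268/3, 128/3, 247/3]
+L4 (α=1/2) → [871/6, 85/3, 385/6]
+L5 (α=1/4) → [1081/8, 227/4, 827/8]
= [135, 57, 103]

query (1,3) [L1,L2,L4,L5] — begin 0,0,0
+L1 (α=1/2) → [65, 1/2, 113]
+L2 (α=1/2) → [110, 505/4, 172]
+L4 (α=0) → [110, 505/4, 172]
+L5 (α=2/3) → [610/3, 2153/12, 94]
→ [203, 179, 94]


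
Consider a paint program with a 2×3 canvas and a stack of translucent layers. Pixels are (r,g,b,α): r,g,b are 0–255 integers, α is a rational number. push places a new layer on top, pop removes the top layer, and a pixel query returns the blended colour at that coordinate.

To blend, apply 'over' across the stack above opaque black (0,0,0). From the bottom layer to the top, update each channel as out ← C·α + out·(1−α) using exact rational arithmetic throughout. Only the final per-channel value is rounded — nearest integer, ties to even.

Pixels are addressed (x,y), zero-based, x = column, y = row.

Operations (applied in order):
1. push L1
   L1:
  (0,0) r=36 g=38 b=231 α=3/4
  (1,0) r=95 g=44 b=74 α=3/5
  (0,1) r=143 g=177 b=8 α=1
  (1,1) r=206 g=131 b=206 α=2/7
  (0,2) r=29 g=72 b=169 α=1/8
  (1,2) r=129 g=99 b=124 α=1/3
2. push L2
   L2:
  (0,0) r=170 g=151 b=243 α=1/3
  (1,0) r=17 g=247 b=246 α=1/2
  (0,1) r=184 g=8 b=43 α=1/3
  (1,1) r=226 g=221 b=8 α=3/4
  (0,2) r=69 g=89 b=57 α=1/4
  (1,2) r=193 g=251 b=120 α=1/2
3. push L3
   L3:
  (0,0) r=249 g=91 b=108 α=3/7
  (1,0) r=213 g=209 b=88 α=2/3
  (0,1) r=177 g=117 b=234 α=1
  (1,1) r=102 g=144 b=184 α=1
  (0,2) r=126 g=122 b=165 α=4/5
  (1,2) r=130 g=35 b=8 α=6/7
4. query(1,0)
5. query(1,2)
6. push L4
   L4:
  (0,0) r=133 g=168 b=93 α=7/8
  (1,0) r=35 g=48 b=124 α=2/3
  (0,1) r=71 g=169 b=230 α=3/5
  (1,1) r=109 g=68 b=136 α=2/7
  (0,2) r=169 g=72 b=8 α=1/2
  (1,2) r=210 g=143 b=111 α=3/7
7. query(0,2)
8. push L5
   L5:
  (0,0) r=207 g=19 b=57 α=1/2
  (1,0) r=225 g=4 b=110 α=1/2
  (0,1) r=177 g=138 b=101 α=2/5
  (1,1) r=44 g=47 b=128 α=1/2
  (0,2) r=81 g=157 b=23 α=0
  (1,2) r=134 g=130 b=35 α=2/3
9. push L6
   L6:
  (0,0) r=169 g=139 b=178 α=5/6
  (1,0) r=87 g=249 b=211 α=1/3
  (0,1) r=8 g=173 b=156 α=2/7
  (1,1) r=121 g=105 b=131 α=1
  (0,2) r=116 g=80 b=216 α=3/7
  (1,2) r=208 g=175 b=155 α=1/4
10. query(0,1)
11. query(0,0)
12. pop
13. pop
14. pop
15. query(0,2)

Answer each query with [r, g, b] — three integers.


at x=1,y=0 over L1,L2,L3:
+L1 (α=3/5) → [57, 132/5, 222/5]
+L2 (α=1/2) → [37, 1367/10, 726/5]
+L3 (α=2/3) → [463/3, 1849/10, 1606/15]
rounded: [154, 185, 107]

at x=1,y=2 over L1,L2,L3:
after L1 α=1/3: [43, 33, 124/3]
after L2 α=1/2: [118, 142, 242/3]
after L3 α=6/7: [898/7, 352/7, 386/21]
= [128, 50, 18]

query (0,2) [L1,L2,L3,L4] — begin 0,0,0
+L1 (α=1/8) → [29/8, 9, 169/8]
+L2 (α=1/4) → [639/32, 29, 963/32]
+L3 (α=4/5) → [16767/160, 517/5, 22083/160]
+L4 (α=1/2) → [43807/320, 877/10, 23363/320]
→ [137, 88, 73]

at x=0,y=1 over L1,L2,L3,L4,L5,L6:
L1 α=1: [143, 177, 8]
L2 α=1/3: [470/3, 362/3, 59/3]
L3 α=1: [177, 117, 234]
L4 α=3/5: [567/5, 741/5, 1158/5]
L5 α=2/5: [3471/25, 3603/25, 4484/25]
L6 α=2/7: [3551/35, 5333/35, 6044/35]
rounded: [101, 152, 173]

(0,0) stack=L1,L2,L3,L4,L5,L6; from [0,0,0]:
after L1 α=3/4: [27, 57/2, 693/4]
after L2 α=1/3: [224/3, 208/3, 393/2]
after L3 α=3/7: [3137/21, 1651/21, 1110/7]
after L4 α=7/8: [2836/21, 26347/168, 5667/56]
after L5 α=1/2: [7183/42, 29539/336, 8859/112]
after L6 α=5/6: [42673/252, 263059/2016, 108539/672]
= [169, 130, 162]

at x=0,y=2 over L1,L2,L3:
L1 α=1/8: [29/8, 9, 169/8]
L2 α=1/4: [639/32, 29, 963/32]
L3 α=4/5: [16767/160, 517/5, 22083/160]
= [105, 103, 138]


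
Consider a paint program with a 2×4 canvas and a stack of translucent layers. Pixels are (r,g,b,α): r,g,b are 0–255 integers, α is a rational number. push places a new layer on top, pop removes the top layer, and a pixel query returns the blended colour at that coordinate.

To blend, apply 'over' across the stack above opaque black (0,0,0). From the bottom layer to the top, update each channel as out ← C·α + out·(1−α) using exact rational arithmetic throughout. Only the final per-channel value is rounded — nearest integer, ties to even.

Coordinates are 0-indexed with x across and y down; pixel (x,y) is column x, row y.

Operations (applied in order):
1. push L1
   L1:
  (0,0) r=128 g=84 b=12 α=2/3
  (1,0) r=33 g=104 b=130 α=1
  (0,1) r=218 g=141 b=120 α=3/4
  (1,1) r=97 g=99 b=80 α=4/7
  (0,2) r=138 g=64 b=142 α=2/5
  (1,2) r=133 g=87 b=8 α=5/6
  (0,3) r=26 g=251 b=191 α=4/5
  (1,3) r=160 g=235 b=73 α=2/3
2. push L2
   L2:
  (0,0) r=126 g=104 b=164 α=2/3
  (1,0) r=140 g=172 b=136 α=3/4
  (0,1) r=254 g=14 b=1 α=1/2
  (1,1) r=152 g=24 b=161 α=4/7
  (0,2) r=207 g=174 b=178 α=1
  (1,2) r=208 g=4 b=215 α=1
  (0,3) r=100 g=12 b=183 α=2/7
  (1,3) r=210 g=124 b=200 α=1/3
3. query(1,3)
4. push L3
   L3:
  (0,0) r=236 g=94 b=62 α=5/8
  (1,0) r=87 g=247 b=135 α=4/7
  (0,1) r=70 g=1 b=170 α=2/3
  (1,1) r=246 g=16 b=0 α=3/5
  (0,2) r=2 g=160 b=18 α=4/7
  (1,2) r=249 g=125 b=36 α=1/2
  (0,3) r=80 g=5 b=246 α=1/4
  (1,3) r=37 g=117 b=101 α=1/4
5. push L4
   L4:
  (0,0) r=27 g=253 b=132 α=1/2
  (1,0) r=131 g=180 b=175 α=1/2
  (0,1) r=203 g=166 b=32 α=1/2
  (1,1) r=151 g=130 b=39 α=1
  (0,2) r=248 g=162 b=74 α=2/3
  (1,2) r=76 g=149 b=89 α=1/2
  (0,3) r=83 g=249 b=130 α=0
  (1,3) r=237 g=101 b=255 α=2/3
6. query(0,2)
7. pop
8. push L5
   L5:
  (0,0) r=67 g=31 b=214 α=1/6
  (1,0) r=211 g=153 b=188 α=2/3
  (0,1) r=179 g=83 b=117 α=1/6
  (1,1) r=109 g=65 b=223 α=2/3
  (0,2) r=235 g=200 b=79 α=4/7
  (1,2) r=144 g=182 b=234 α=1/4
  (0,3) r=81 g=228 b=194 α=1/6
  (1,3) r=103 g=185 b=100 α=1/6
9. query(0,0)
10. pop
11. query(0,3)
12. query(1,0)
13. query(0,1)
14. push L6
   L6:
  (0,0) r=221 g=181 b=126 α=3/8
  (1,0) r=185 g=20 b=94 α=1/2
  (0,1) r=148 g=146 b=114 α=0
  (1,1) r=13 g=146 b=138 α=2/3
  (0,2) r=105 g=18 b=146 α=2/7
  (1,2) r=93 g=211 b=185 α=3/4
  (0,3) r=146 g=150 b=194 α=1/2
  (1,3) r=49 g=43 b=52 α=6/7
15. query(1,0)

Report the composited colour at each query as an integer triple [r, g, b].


(1,3) stack=L1,L2; from [0,0,0]:
+L1 (α=2/3) → [320/3, 470/3, 146/3]
+L2 (α=1/3) → [1270/9, 1312/9, 892/9]
= [141, 146, 99]

(0,2) stack=L1,L2,L3,L4; from [0,0,0]:
L1 α=2/5: [276/5, 128/5, 284/5]
L2 α=1: [207, 174, 178]
L3 α=4/7: [629/7, 166, 606/7]
L4 α=2/3: [1367/7, 490/3, 1642/21]
rounded: [195, 163, 78]

query (0,0) [L1,L2,L3,L5] — begin 0,0,0
+L1 (α=2/3) → [256/3, 56, 8]
+L2 (α=2/3) → [1012/9, 88, 112]
+L3 (α=5/8) → [569/3, 367/4, 323/4]
+L5 (α=1/6) → [1523/9, 653/8, 2471/24]
= [169, 82, 103]

query (0,3) [L1,L2,L3] — begin 0,0,0
after L1 α=4/5: [104/5, 1004/5, 764/5]
after L2 α=2/7: [304/7, 1028/7, 1130/7]
after L3 α=1/4: [368/7, 3119/28, 1278/7]
rounded: [53, 111, 183]

(1,0) stack=L1,L2,L3; from [0,0,0]:
L1 α=1: [33, 104, 130]
L2 α=3/4: [453/4, 155, 269/2]
L3 α=4/7: [393/4, 1453/7, 1887/14]
= [98, 208, 135]

at x=0,y=1 over L1,L2,L3:
L1 α=3/4: [327/2, 423/4, 90]
L2 α=1/2: [835/4, 479/8, 91/2]
L3 α=2/3: [465/4, 165/8, 257/2]
= [116, 21, 128]

(1,0) stack=L1,L2,L3,L6; from [0,0,0]:
after L1 α=1: [33, 104, 130]
after L2 α=3/4: [453/4, 155, 269/2]
after L3 α=4/7: [393/4, 1453/7, 1887/14]
after L6 α=1/2: [1133/8, 1593/14, 3203/28]
= [142, 114, 114]


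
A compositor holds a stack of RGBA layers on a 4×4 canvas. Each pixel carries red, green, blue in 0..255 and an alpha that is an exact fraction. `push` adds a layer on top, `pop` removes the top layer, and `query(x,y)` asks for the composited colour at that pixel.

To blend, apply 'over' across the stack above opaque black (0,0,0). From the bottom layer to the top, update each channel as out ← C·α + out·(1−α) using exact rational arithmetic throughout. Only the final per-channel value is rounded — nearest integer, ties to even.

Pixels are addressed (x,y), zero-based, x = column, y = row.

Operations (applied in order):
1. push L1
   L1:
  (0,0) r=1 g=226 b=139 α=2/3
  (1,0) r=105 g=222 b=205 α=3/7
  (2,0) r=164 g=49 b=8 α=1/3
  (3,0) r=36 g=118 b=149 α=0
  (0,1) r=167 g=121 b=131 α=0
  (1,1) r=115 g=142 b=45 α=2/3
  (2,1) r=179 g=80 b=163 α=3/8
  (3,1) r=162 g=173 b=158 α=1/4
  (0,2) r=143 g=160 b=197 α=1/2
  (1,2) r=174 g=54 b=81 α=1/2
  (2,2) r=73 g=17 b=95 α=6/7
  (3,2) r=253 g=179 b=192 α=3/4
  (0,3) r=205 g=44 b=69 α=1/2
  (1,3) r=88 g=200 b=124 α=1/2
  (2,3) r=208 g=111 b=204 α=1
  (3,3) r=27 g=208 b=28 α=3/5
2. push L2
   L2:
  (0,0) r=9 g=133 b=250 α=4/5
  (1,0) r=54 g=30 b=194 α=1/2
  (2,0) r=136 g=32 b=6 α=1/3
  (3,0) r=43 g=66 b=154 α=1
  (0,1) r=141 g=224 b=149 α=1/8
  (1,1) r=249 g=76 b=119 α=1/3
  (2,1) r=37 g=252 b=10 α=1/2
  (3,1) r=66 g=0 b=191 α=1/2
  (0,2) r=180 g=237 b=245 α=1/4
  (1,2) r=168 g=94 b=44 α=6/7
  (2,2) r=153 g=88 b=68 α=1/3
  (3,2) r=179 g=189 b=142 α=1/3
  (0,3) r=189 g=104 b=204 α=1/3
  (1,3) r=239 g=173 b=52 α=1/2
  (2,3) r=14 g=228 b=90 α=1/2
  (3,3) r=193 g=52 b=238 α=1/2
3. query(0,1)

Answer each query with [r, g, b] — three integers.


at x=0,y=1 over L1,L2:
+L1 (α=0) → [0, 0, 0]
+L2 (α=1/8) → [141/8, 28, 149/8]
→ [18, 28, 19]


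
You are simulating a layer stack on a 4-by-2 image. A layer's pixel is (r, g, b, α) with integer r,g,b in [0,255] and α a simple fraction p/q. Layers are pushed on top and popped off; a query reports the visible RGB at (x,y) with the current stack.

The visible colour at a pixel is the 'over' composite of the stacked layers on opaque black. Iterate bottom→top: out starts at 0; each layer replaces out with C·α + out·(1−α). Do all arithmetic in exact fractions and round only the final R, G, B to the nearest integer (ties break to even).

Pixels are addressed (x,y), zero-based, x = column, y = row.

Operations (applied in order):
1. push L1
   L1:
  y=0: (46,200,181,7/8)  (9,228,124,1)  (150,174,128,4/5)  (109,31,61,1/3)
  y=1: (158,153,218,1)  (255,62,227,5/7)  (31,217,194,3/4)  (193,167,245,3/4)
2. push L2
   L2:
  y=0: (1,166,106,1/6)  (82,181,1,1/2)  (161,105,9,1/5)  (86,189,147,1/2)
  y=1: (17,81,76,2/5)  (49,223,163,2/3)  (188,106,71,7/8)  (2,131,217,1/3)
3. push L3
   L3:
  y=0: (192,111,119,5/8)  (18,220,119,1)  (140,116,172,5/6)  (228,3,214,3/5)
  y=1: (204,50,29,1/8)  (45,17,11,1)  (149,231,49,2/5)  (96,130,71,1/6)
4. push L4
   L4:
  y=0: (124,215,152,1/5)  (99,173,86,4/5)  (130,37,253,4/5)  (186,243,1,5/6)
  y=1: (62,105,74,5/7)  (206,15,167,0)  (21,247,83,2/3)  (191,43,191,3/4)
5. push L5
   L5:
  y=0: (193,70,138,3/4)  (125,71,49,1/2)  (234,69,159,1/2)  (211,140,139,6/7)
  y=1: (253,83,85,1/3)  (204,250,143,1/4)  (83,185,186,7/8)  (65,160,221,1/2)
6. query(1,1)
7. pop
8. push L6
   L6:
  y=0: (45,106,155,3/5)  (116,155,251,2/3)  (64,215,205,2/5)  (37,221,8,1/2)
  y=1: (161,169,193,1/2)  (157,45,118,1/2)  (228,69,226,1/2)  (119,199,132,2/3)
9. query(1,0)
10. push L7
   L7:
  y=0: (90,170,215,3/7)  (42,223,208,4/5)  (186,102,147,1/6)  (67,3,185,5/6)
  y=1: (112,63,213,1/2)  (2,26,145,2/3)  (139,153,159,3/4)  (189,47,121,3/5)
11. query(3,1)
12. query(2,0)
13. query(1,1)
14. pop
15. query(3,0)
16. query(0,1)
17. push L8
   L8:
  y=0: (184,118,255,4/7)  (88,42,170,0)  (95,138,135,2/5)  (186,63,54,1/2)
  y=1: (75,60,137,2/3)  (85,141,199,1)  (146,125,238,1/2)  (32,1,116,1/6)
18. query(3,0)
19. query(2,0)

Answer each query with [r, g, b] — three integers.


(1,1) stack=L1,L2,L3,L4,L5; from [0,0,0]:
L1 α=5/7: [1275/7, 310/7, 1135/7]
L2 α=2/3: [1961/21, 1144/7, 1139/7]
L3 α=1: [45, 17, 11]
L4 α=0: [45, 17, 11]
L5 α=1/4: [339/4, 301/4, 44]
→ [85, 75, 44]

query (1,0) [L1,L2,L3,L4,L6] — begin 0,0,0
after L1 α=1: [9, 228, 124]
after L2 α=1/2: [91/2, 409/2, 125/2]
after L3 α=1: [18, 220, 119]
after L4 α=4/5: [414/5, 912/5, 463/5]
after L6 α=2/3: [1574/15, 2462/15, 991/5]
= [105, 164, 198]

(3,1) stack=L1,L2,L3,L4,L6,L7; from [0,0,0]:
after L1 α=3/4: [579/4, 501/4, 735/4]
after L2 α=1/3: [583/6, 763/6, 1169/6]
after L3 α=1/6: [3491/36, 4595/36, 6271/36]
after L4 α=3/4: [24119/144, 9239/144, 26899/144]
after L6 α=2/3: [58391/432, 66551/432, 64915/432]
after L7 α=3/5: [180863/1080, 97007/1080, 143323/1080]
rounded: [167, 90, 133]

(2,0) stack=L1,L2,L3,L4,L6,L7; from [0,0,0]:
+L1 (α=4/5) → [120, 696/5, 512/5]
+L2 (α=1/5) → [641/5, 3309/25, 2093/25]
+L3 (α=5/6) → [4141/30, 17809/150, 23593/150]
+L4 (α=4/5) → [19741/150, 40009/750, 175393/750]
+L6 (α=2/5) → [26141/250, 147509/1250, 277893/1250]
+L7 (α=1/6) → [35441/300, 173009/1500, 104881/500]
rounded: [118, 115, 210]

query (1,1) [L1,L2,L3,L4,L6,L7] — begin 0,0,0
+L1 (α=5/7) → [1275/7, 310/7, 1135/7]
+L2 (α=2/3) → [1961/21, 1144/7, 1139/7]
+L3 (α=1) → [45, 17, 11]
+L4 (α=0) → [45, 17, 11]
+L6 (α=1/2) → [101, 31, 129/2]
+L7 (α=2/3) → [35, 83/3, 709/6]
rounded: [35, 28, 118]

query (3,0) [L1,L2,L3,L4,L6] — begin 0,0,0
after L1 α=1/3: [109/3, 31/3, 61/3]
after L2 α=1/2: [367/6, 299/3, 251/3]
after L3 α=3/5: [2419/15, 125/3, 2428/15]
after L4 α=5/6: [16369/90, 1885/9, 2503/90]
after L6 α=1/2: [19699/180, 1937/9, 3223/180]
= [109, 215, 18]

query (0,1) [L1,L2,L3,L4,L6] — begin 0,0,0
+L1 (α=1) → [158, 153, 218]
+L2 (α=2/5) → [508/5, 621/5, 806/5]
+L3 (α=1/8) → [572/5, 4597/40, 5787/40]
+L4 (α=5/7) → [2694/35, 15097/140, 13187/140]
+L6 (α=1/2) → [8329/70, 38757/280, 40207/280]
rounded: [119, 138, 144]

query (3,0) [L1,L2,L3,L4,L6,L8] — begin 0,0,0
+L1 (α=1/3) → [109/3, 31/3, 61/3]
+L2 (α=1/2) → [367/6, 299/3, 251/3]
+L3 (α=3/5) → [2419/15, 125/3, 2428/15]
+L4 (α=5/6) → [16369/90, 1885/9, 2503/90]
+L6 (α=1/2) → [19699/180, 1937/9, 3223/180]
+L8 (α=1/2) → [53179/360, 1252/9, 12943/360]
rounded: [148, 139, 36]

query (2,0) [L1,L2,L3,L4,L6,L8] — begin 0,0,0
+L1 (α=4/5) → [120, 696/5, 512/5]
+L2 (α=1/5) → [641/5, 3309/25, 2093/25]
+L3 (α=5/6) → [4141/30, 17809/150, 23593/150]
+L4 (α=4/5) → [19741/150, 40009/750, 175393/750]
+L6 (α=2/5) → [26141/250, 147509/1250, 277893/1250]
+L8 (α=2/5) → [125923/1250, 787527/6250, 1171179/6250]
rounded: [101, 126, 187]


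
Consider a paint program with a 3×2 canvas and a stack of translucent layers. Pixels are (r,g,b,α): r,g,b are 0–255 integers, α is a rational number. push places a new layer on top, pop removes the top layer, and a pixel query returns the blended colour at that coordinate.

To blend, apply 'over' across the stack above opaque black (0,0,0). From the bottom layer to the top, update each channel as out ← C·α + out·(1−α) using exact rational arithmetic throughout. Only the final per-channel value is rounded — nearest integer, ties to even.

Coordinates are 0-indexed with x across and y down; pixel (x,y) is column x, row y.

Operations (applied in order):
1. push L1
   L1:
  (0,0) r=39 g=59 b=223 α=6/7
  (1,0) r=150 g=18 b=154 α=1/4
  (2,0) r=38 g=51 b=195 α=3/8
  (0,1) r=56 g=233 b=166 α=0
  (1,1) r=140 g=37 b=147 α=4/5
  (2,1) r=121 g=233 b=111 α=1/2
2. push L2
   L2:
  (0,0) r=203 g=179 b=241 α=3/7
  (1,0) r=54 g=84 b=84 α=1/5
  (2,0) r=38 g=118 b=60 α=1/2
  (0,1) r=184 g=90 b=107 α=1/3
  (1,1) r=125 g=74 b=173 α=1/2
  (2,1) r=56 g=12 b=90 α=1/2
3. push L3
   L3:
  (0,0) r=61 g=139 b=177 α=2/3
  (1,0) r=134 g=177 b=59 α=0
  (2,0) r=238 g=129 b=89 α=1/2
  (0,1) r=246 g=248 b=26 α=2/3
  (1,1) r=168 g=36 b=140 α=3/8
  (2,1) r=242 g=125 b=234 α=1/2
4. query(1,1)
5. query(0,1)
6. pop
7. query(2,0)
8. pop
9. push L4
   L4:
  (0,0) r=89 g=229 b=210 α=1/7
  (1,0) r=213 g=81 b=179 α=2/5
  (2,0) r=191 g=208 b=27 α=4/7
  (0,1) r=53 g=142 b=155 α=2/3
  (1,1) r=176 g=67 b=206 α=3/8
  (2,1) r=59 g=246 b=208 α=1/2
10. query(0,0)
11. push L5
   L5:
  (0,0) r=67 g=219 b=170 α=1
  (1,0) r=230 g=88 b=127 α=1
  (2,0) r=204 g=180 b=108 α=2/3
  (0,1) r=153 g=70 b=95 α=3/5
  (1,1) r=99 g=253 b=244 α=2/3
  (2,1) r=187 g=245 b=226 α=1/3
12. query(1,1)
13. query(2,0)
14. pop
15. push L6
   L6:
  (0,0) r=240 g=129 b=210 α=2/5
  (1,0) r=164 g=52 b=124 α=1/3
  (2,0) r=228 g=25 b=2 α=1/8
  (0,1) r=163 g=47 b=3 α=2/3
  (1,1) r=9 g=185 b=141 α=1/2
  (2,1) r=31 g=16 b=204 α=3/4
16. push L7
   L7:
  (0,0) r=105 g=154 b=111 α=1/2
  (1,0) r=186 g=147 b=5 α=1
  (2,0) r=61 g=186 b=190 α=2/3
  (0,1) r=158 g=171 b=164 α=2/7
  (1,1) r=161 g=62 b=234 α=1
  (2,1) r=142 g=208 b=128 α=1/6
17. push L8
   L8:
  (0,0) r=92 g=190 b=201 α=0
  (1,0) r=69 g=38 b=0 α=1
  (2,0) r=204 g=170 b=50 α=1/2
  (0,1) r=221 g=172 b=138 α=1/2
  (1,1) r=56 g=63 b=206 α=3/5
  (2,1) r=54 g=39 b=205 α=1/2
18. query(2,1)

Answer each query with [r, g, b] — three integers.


(1,1) stack=L1,L2,L3; from [0,0,0]:
L1 α=4/5: [112, 148/5, 588/5]
L2 α=1/2: [237/2, 259/5, 1453/10]
L3 α=3/8: [2193/16, 367/8, 2293/16]
= [137, 46, 143]

query (0,1) [L1,L2,L3] — begin 0,0,0
L1 α=0: [0, 0, 0]
L2 α=1/3: [184/3, 30, 107/3]
L3 α=2/3: [1660/9, 526/3, 263/9]
→ [184, 175, 29]

at x=2,y=0 over L1,L2:
L1 α=3/8: [57/4, 153/8, 585/8]
L2 α=1/2: [209/8, 1097/16, 1065/16]
rounded: [26, 69, 67]

(0,0) stack=L1,L4; from [0,0,0]:
after L1 α=6/7: [234/7, 354/7, 1338/7]
after L4 α=1/7: [2027/49, 3727/49, 9498/49]
→ [41, 76, 194]

at x=1,y=1 over L1,L4,L5:
+L1 (α=4/5) → [112, 148/5, 588/5]
+L4 (α=3/8) → [136, 349/8, 603/4]
+L5 (α=2/3) → [334/3, 4397/24, 2555/12]
= [111, 183, 213]

at x=2,y=0 over L1,L4,L5:
after L1 α=3/8: [57/4, 153/8, 585/8]
after L4 α=4/7: [461/4, 7115/56, 2619/56]
after L5 α=2/3: [2093/12, 27275/168, 4905/56]
rounded: [174, 162, 88]

query (2,1) [L1,L4,L6,L7,L8] — begin 0,0,0
after L1 α=1/2: [121/2, 233/2, 111/2]
after L4 α=1/2: [239/4, 725/4, 527/4]
after L6 α=3/4: [611/16, 917/16, 2975/16]
after L7 α=1/6: [5327/96, 7913/96, 5641/32]
after L8 α=1/2: [10511/192, 11657/192, 12201/64]
= [55, 61, 191]
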